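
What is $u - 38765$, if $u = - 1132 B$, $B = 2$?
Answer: $-41029$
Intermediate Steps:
$u = -2264$ ($u = \left(-1132\right) 2 = -2264$)
$u - 38765 = -2264 - 38765 = -41029$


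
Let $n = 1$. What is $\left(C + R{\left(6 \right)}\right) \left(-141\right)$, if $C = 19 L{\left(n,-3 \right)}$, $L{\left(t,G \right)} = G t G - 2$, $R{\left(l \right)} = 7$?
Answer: $-19740$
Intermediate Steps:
$L{\left(t,G \right)} = -2 + t G^{2}$ ($L{\left(t,G \right)} = t G^{2} - 2 = -2 + t G^{2}$)
$C = 133$ ($C = 19 \left(-2 + 1 \left(-3\right)^{2}\right) = 19 \left(-2 + 1 \cdot 9\right) = 19 \left(-2 + 9\right) = 19 \cdot 7 = 133$)
$\left(C + R{\left(6 \right)}\right) \left(-141\right) = \left(133 + 7\right) \left(-141\right) = 140 \left(-141\right) = -19740$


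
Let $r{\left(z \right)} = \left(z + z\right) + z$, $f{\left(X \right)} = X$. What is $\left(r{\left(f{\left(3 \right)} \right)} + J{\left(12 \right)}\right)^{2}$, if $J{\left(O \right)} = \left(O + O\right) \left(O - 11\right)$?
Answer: $1089$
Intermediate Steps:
$J{\left(O \right)} = 2 O \left(-11 + O\right)$
$r{\left(z \right)} = 3 z$ ($r{\left(z \right)} = 2 z + z = 3 z$)
$\left(r{\left(f{\left(3 \right)} \right)} + J{\left(12 \right)}\right)^{2} = \left(3 \cdot 3 + 2 \cdot 12 \left(-11 + 12\right)\right)^{2} = \left(9 + 2 \cdot 12 \cdot 1\right)^{2} = \left(9 + 24\right)^{2} = 33^{2} = 1089$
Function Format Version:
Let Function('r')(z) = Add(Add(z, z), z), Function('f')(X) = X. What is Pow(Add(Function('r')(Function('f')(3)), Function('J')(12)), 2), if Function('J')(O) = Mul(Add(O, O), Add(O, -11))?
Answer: 1089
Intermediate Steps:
Function('J')(O) = Mul(2, O, Add(-11, O)) (Function('J')(O) = Mul(Mul(2, O), Add(-11, O)) = Mul(2, O, Add(-11, O)))
Function('r')(z) = Mul(3, z) (Function('r')(z) = Add(Mul(2, z), z) = Mul(3, z))
Pow(Add(Function('r')(Function('f')(3)), Function('J')(12)), 2) = Pow(Add(Mul(3, 3), Mul(2, 12, Add(-11, 12))), 2) = Pow(Add(9, Mul(2, 12, 1)), 2) = Pow(Add(9, 24), 2) = Pow(33, 2) = 1089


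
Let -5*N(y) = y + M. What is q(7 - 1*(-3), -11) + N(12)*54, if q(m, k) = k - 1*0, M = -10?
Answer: -163/5 ≈ -32.600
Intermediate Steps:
q(m, k) = k (q(m, k) = k + 0 = k)
N(y) = 2 - y/5 (N(y) = -(y - 10)/5 = -(-10 + y)/5 = 2 - y/5)
q(7 - 1*(-3), -11) + N(12)*54 = -11 + (2 - ⅕*12)*54 = -11 + (2 - 12/5)*54 = -11 - ⅖*54 = -11 - 108/5 = -163/5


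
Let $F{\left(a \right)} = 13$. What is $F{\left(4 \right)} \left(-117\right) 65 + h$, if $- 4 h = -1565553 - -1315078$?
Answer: $- \frac{144985}{4} \approx -36246.0$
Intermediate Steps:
$h = \frac{250475}{4}$ ($h = - \frac{-1565553 - -1315078}{4} = - \frac{-1565553 + 1315078}{4} = \left(- \frac{1}{4}\right) \left(-250475\right) = \frac{250475}{4} \approx 62619.0$)
$F{\left(4 \right)} \left(-117\right) 65 + h = 13 \left(-117\right) 65 + \frac{250475}{4} = \left(-1521\right) 65 + \frac{250475}{4} = -98865 + \frac{250475}{4} = - \frac{144985}{4}$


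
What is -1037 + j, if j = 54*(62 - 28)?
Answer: 799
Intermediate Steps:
j = 1836 (j = 54*34 = 1836)
-1037 + j = -1037 + 1836 = 799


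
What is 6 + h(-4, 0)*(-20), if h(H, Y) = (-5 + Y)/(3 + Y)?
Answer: 118/3 ≈ 39.333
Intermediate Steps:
h(H, Y) = (-5 + Y)/(3 + Y)
6 + h(-4, 0)*(-20) = 6 + ((-5 + 0)/(3 + 0))*(-20) = 6 + (-5/3)*(-20) = 6 + ((⅓)*(-5))*(-20) = 6 - 5/3*(-20) = 6 + 100/3 = 118/3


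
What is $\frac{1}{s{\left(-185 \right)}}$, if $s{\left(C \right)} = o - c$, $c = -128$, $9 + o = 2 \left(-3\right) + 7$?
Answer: $\frac{1}{120} \approx 0.0083333$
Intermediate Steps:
$o = -8$ ($o = -9 + \left(2 \left(-3\right) + 7\right) = -9 + \left(-6 + 7\right) = -9 + 1 = -8$)
$s{\left(C \right)} = 120$ ($s{\left(C \right)} = -8 - -128 = -8 + 128 = 120$)
$\frac{1}{s{\left(-185 \right)}} = \frac{1}{120}$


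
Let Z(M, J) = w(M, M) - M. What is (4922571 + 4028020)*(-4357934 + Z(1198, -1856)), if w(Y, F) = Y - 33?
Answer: -39006380208497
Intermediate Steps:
w(Y, F) = -33 + Y
Z(M, J) = -33 (Z(M, J) = (-33 + M) - M = -33)
(4922571 + 4028020)*(-4357934 + Z(1198, -1856)) = (4922571 + 4028020)*(-4357934 - 33) = 8950591*(-4357967) = -39006380208497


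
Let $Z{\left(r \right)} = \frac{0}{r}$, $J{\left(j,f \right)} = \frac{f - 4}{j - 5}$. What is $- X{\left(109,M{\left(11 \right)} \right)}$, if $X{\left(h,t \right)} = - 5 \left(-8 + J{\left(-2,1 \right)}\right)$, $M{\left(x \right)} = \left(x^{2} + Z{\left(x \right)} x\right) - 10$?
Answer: $- \frac{265}{7} \approx -37.857$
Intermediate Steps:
$J{\left(j,f \right)} = \frac{-4 + f}{-5 + j}$
$Z{\left(r \right)} = 0$
$M{\left(x \right)} = -10 + x^{2}$ ($M{\left(x \right)} = \left(x^{2} + 0 x\right) - 10 = \left(x^{2} + 0\right) - 10 = x^{2} - 10 = -10 + x^{2}$)
$X{\left(h,t \right)} = \frac{265}{7}$ ($X{\left(h,t \right)} = - 5 \left(-8 + \frac{-4 + 1}{-5 - 2}\right) = - 5 \left(-8 + \frac{1}{-7} \left(-3\right)\right) = - 5 \left(-8 - - \frac{3}{7}\right) = - 5 \left(-8 + \frac{3}{7}\right) = \left(-5\right) \left(- \frac{53}{7}\right) = \frac{265}{7}$)
$- X{\left(109,M{\left(11 \right)} \right)} = \left(-1\right) \frac{265}{7} = - \frac{265}{7}$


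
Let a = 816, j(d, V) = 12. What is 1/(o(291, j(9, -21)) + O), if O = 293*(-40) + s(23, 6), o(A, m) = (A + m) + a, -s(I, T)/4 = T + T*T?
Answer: -1/10769 ≈ -9.2859e-5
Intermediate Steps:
s(I, T) = -4*T - 4*T² (s(I, T) = -4*(T + T*T) = -4*(T + T²) = -4*T - 4*T²)
o(A, m) = 816 + A + m (o(A, m) = (A + m) + 816 = 816 + A + m)
O = -11888 (O = 293*(-40) - 4*6*(1 + 6) = -11720 - 4*6*7 = -11720 - 168 = -11888)
1/(o(291, j(9, -21)) + O) = 1/((816 + 291 + 12) - 11888) = 1/(1119 - 11888) = 1/(-10769) = -1/10769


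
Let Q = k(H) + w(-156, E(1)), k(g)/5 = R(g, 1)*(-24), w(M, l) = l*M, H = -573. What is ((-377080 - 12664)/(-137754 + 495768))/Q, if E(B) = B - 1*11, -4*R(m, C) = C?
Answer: -97436/142310565 ≈ -0.00068467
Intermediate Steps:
R(m, C) = -C/4
E(B) = -11 + B (E(B) = B - 11 = -11 + B)
w(M, l) = M*l
k(g) = 30 (k(g) = 5*(-1/4*1*(-24)) = 5*(-1/4*(-24)) = 5*6 = 30)
Q = 1590 (Q = 30 - 156*(-11 + 1) = 30 - 156*(-10) = 30 + 1560 = 1590)
((-377080 - 12664)/(-137754 + 495768))/Q = ((-377080 - 12664)/(-137754 + 495768))/1590 = -389744/358014*(1/1590) = -389744*1/358014*(1/1590) = -194872/179007*1/1590 = -97436/142310565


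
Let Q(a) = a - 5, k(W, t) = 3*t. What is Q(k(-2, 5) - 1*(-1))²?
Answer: 121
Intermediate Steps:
Q(a) = -5 + a
Q(k(-2, 5) - 1*(-1))² = (-5 + (3*5 - 1*(-1)))² = (-5 + (15 + 1))² = (-5 + 16)² = 11² = 121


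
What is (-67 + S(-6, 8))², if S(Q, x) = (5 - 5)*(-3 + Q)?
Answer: 4489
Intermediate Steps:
S(Q, x) = 0 (S(Q, x) = 0*(-3 + Q) = 0)
(-67 + S(-6, 8))² = (-67 + 0)² = (-67)² = 4489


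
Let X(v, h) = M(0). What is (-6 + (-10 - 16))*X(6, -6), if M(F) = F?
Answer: 0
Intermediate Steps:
X(v, h) = 0
(-6 + (-10 - 16))*X(6, -6) = (-6 + (-10 - 16))*0 = (-6 - 26)*0 = -32*0 = 0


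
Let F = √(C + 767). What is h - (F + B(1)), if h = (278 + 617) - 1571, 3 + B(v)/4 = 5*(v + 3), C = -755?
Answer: -744 - 2*√3 ≈ -747.46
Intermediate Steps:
B(v) = 48 + 20*v (B(v) = -12 + 4*(5*(v + 3)) = -12 + 4*(5*(3 + v)) = -12 + 4*(15 + 5*v) = -12 + (60 + 20*v) = 48 + 20*v)
F = 2*√3 (F = √(-755 + 767) = √12 = 2*√3 ≈ 3.4641)
h = -676 (h = 895 - 1571 = -676)
h - (F + B(1)) = -676 - (2*√3 + (48 + 20*1)) = -676 - (2*√3 + (48 + 20)) = -676 - (2*√3 + 68) = -676 - (68 + 2*√3) = -676 + (-68 - 2*√3) = -744 - 2*√3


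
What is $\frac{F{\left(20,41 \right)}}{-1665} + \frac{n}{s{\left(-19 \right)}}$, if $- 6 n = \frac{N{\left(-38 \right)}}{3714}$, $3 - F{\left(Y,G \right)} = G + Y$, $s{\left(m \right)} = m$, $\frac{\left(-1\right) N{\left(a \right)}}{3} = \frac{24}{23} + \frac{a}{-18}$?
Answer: $\frac{188149283}{5404649940} \approx 0.034812$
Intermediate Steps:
$N{\left(a \right)} = - \frac{72}{23} + \frac{a}{6}$ ($N{\left(a \right)} = - 3 \left(\frac{24}{23} + \frac{a}{-18}\right) = - 3 \left(24 \cdot \frac{1}{23} + a \left(- \frac{1}{18}\right)\right) = - 3 \left(\frac{24}{23} - \frac{a}{18}\right) = - \frac{72}{23} + \frac{a}{6}$)
$F{\left(Y,G \right)} = 3 - G - Y$ ($F{\left(Y,G \right)} = 3 - \left(G + Y\right) = 3 - G - Y$)
$n = \frac{653}{1537596}$ ($n = - \frac{\left(- \frac{72}{23} + \frac{1}{6} \left(-38\right)\right) \frac{1}{3714}}{6} = - \frac{\left(- \frac{72}{23} - \frac{19}{3}\right) \frac{1}{3714}}{6} = - \frac{\left(- \frac{653}{69}\right) \frac{1}{3714}}{6} = \left(- \frac{1}{6}\right) \left(- \frac{653}{256266}\right) = \frac{653}{1537596} \approx 0.00042469$)
$\frac{F{\left(20,41 \right)}}{-1665} + \frac{n}{s{\left(-19 \right)}} = \frac{3 - 41 - 20}{-1665} + \frac{653}{1537596 \left(-19\right)} = \left(3 - 41 - 20\right) \left(- \frac{1}{1665}\right) + \frac{653}{1537596} \left(- \frac{1}{19}\right) = \left(-58\right) \left(- \frac{1}{1665}\right) - \frac{653}{29214324} = \frac{58}{1665} - \frac{653}{29214324} = \frac{188149283}{5404649940}$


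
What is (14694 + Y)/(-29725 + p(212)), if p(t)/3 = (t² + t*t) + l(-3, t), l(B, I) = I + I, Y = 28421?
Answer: 43115/241211 ≈ 0.17874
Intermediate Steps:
l(B, I) = 2*I
p(t) = 6*t + 6*t² (p(t) = 3*((t² + t*t) + 2*t) = 3*((t² + t²) + 2*t) = 3*(2*t² + 2*t) = 3*(2*t + 2*t²) = 6*t + 6*t²)
(14694 + Y)/(-29725 + p(212)) = (14694 + 28421)/(-29725 + 6*212*(1 + 212)) = 43115/(-29725 + 6*212*213) = 43115/(-29725 + 270936) = 43115/241211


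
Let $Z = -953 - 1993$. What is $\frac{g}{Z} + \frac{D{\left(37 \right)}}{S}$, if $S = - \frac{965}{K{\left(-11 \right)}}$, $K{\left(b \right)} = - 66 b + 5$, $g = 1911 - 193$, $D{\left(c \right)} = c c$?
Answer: $- \frac{1474917482}{1421445} \approx -1037.6$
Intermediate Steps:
$D{\left(c \right)} = c^{2}$
$g = 1718$ ($g = 1911 - 193 = 1718$)
$Z = -2946$
$K{\left(b \right)} = 5 - 66 b$
$S = - \frac{965}{731}$ ($S = - \frac{965}{5 - -726} = - \frac{965}{5 + 726} = - \frac{965}{731} \approx -1.3201$)
$\frac{g}{Z} + \frac{D{\left(37 \right)}}{S} = \frac{1718}{-2946} + \frac{37^{2}}{- \frac{965}{731}} = 1718 \left(- \frac{1}{2946}\right) + 1369 \left(- \frac{731}{965}\right) = - \frac{859}{1473} - \frac{1000739}{965} = - \frac{1474917482}{1421445}$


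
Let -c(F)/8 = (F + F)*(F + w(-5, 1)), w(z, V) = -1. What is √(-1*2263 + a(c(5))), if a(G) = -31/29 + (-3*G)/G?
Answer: 3*I*√211845/29 ≈ 47.614*I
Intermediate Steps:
c(F) = -16*F*(-1 + F) (c(F) = -8*(F + F)*(F - 1) = -8*2*F*(-1 + F) = -16*F*(-1 + F))
a(G) = -118/29 (a(G) = -31*1/29 - 3 = -31/29 - 3 = -118/29)
√(-1*2263 + a(c(5))) = √(-1*2263 - 118/29) = √(-2263 - 118/29) = √(-65745/29) = 3*I*√211845/29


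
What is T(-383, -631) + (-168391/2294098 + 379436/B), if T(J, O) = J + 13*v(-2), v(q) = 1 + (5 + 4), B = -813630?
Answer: -236621925570139/933273477870 ≈ -253.54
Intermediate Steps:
v(q) = 10 (v(q) = 1 + 9 = 10)
T(J, O) = 130 + J (T(J, O) = J + 13*10 = J + 130 = 130 + J)
T(-383, -631) + (-168391/2294098 + 379436/B) = (130 - 383) + (-168391/2294098 + 379436/(-813630)) = -253 + (-168391*1/2294098 + 379436*(-1/813630)) = -253 + (-168391/2294098 - 189718/406815) = -253 - 503735669029/933273477870 = -236621925570139/933273477870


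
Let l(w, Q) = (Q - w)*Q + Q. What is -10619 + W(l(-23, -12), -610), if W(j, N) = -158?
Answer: -10777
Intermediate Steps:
l(w, Q) = Q + Q*(Q - w) (l(w, Q) = Q*(Q - w) + Q = Q + Q*(Q - w))
-10619 + W(l(-23, -12), -610) = -10619 - 158 = -10777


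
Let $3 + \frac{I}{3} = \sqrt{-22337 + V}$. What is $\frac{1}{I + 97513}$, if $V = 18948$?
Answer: $\frac{97504}{9507060517} - \frac{3 i \sqrt{3389}}{9507060517} \approx 1.0256 \cdot 10^{-5} - 1.837 \cdot 10^{-8} i$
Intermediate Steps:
$I = -9 + 3 i \sqrt{3389}$ ($I = -9 + 3 \sqrt{-22337 + 18948} = -9 + 3 \sqrt{-3389} = -9 + 3 i \sqrt{3389} \approx -9.0 + 174.65 i$)
$\frac{1}{I + 97513} = \frac{1}{\left(-9 + 3 i \sqrt{3389}\right) + 97513} = \frac{1}{97504 + 3 i \sqrt{3389}}$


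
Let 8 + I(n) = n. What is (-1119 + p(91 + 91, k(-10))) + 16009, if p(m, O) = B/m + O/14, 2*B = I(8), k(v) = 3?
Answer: 208463/14 ≈ 14890.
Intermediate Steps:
I(n) = -8 + n
B = 0 (B = (-8 + 8)/2 = (1/2)*0 = 0)
p(m, O) = O/14 (p(m, O) = 0/m + O/14 = 0 + O*(1/14) = 0 + O/14 = O/14)
(-1119 + p(91 + 91, k(-10))) + 16009 = (-1119 + (1/14)*3) + 16009 = (-1119 + 3/14) + 16009 = -15663/14 + 16009 = 208463/14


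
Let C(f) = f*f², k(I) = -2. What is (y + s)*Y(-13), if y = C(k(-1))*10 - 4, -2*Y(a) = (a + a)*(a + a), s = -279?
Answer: 122694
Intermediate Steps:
C(f) = f³
Y(a) = -2*a² (Y(a) = -(a + a)*(a + a)/2 = -2*a*2*a/2 = -2*a²)
y = -84 (y = (-2)³*10 - 4 = -8*10 - 4 = -80 - 4 = -84)
(y + s)*Y(-13) = (-84 - 279)*(-2*(-13)²) = -(-726)*169 = -363*(-338) = 122694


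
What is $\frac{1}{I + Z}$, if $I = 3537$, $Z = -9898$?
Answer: $- \frac{1}{6361} \approx -0.00015721$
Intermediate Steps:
$\frac{1}{I + Z} = \frac{1}{3537 - 9898} = \frac{1}{-6361} = - \frac{1}{6361}$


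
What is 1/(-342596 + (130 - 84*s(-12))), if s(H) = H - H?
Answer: -1/342466 ≈ -2.9200e-6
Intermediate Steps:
s(H) = 0
1/(-342596 + (130 - 84*s(-12))) = 1/(-342596 + (130 - 84*0)) = 1/(-342596 + (130 + 0)) = 1/(-342596 + 130) = 1/(-342466) = -1/342466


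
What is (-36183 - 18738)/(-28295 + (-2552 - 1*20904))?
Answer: 54921/51751 ≈ 1.0613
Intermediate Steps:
(-36183 - 18738)/(-28295 + (-2552 - 1*20904)) = -54921/(-28295 + (-2552 - 20904)) = -54921/(-28295 - 23456) = -54921/(-51751) = -54921*(-1/51751) = 54921/51751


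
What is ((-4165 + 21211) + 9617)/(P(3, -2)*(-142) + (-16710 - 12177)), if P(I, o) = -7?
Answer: -26663/27893 ≈ -0.95590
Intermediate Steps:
((-4165 + 21211) + 9617)/(P(3, -2)*(-142) + (-16710 - 12177)) = ((-4165 + 21211) + 9617)/(-7*(-142) + (-16710 - 12177)) = (17046 + 9617)/(994 - 28887) = 26663/(-27893) = 26663*(-1/27893) = -26663/27893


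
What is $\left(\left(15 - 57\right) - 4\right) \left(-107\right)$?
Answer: $4922$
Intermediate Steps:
$\left(\left(15 - 57\right) - 4\right) \left(-107\right) = \left(-42 - 4\right) \left(-107\right) = \left(-46\right) \left(-107\right) = 4922$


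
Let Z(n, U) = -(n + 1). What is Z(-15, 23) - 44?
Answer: -30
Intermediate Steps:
Z(n, U) = -1 - n (Z(n, U) = -(1 + n) = -1 - n)
Z(-15, 23) - 44 = (-1 - 1*(-15)) - 44 = (-1 + 15) - 44 = 14 - 44 = -30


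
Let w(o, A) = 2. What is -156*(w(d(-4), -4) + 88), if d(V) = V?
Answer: -14040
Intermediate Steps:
-156*(w(d(-4), -4) + 88) = -156*(2 + 88) = -156*90 = -14040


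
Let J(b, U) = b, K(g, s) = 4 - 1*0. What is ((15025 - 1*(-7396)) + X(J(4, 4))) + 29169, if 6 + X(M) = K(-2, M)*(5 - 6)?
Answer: 51580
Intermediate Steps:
K(g, s) = 4 (K(g, s) = 4 + 0 = 4)
X(M) = -10 (X(M) = -6 + 4*(5 - 6) = -6 + 4*(-1) = -6 - 4 = -10)
((15025 - 1*(-7396)) + X(J(4, 4))) + 29169 = ((15025 - 1*(-7396)) - 10) + 29169 = ((15025 + 7396) - 10) + 29169 = (22421 - 10) + 29169 = 22411 + 29169 = 51580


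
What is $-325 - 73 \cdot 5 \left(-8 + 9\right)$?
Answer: $-690$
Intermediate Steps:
$-325 - 73 \cdot 5 \left(-8 + 9\right) = -325 - 73 \cdot 5 \cdot 1 = -325 - 365 = -690$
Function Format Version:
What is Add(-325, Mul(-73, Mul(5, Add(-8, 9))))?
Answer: -690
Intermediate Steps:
Add(-325, Mul(-73, Mul(5, Add(-8, 9)))) = Add(-325, Mul(-73, Mul(5, 1))) = Add(-325, Mul(-73, 5)) = Add(-325, -365) = -690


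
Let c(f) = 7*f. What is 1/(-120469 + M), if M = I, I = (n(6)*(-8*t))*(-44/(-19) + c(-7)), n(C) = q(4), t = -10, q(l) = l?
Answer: -19/2572751 ≈ -7.3851e-6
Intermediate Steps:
n(C) = 4
I = -283840/19 (I = (4*(-8*(-10)))*(-44/(-19) + 7*(-7)) = (4*80)*(-44*(-1/19) - 49) = 320*(44/19 - 49) = 320*(-887/19) = -283840/19 ≈ -14939.)
M = -283840/19 ≈ -14939.
1/(-120469 + M) = 1/(-120469 - 283840/19) = 1/(-2572751/19) = -19/2572751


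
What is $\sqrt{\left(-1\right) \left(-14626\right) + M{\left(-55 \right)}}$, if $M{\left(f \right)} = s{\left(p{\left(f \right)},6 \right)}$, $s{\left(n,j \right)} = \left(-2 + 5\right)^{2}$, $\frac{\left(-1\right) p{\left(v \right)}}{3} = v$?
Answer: $\sqrt{14635} \approx 120.98$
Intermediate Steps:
$p{\left(v \right)} = - 3 v$
$s{\left(n,j \right)} = 9$ ($s{\left(n,j \right)} = 3^{2} = 9$)
$M{\left(f \right)} = 9$
$\sqrt{\left(-1\right) \left(-14626\right) + M{\left(-55 \right)}} = \sqrt{\left(-1\right) \left(-14626\right) + 9} = \sqrt{14626 + 9} = \sqrt{14635}$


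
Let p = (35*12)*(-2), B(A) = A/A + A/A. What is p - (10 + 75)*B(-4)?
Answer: -1010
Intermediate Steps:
B(A) = 2 (B(A) = 1 + 1 = 2)
p = -840 (p = 420*(-2) = -840)
p - (10 + 75)*B(-4) = -840 - (10 + 75)*2 = -840 - 85*2 = -840 - 1*170 = -840 - 170 = -1010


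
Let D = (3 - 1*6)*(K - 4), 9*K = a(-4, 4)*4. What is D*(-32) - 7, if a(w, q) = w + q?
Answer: -391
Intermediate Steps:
a(w, q) = q + w
K = 0 (K = ((4 - 4)*4)/9 = (0*4)/9 = (⅑)*0 = 0)
D = 12 (D = (3 - 1*6)*(0 - 4) = (3 - 6)*(-4) = -3*(-4) = 12)
D*(-32) - 7 = 12*(-32) - 7 = -384 - 7 = -391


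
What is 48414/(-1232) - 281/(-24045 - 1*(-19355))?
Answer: -8096981/206360 ≈ -39.237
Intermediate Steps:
48414/(-1232) - 281/(-24045 - 1*(-19355)) = 48414*(-1/1232) - 281/(-24045 + 19355) = -24207/616 - 281/(-4690) = -24207/616 - 281*(-1/4690) = -24207/616 + 281/4690 = -8096981/206360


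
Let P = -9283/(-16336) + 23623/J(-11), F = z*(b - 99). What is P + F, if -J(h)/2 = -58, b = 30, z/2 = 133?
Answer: -8598351837/473744 ≈ -18150.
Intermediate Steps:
z = 266 (z = 2*133 = 266)
J(h) = 116 (J(h) = -2*(-58) = 116)
F = -18354 (F = 266*(30 - 99) = 266*(-69) = -18354)
P = 96745539/473744 (P = -9283/(-16336) + 23623/116 = -9283*(-1/16336) + 23623*(1/116) = 9283/16336 + 23623/116 = 96745539/473744 ≈ 204.21)
P + F = 96745539/473744 - 18354 = -8598351837/473744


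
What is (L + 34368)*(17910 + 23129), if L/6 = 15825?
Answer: 5307081402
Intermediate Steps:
L = 94950 (L = 6*15825 = 94950)
(L + 34368)*(17910 + 23129) = (94950 + 34368)*(17910 + 23129) = 129318*41039 = 5307081402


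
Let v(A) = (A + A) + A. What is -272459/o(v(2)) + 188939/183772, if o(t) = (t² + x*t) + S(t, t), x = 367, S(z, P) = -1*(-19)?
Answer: -49643900025/414773404 ≈ -119.69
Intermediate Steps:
v(A) = 3*A (v(A) = 2*A + A = 3*A)
S(z, P) = 19
o(t) = 19 + t² + 367*t (o(t) = (t² + 367*t) + 19 = 19 + t² + 367*t)
-272459/o(v(2)) + 188939/183772 = -272459/(19 + (3*2)² + 367*(3*2)) + 188939/183772 = -272459/(19 + 6² + 367*6) + 188939*(1/183772) = -272459/(19 + 36 + 2202) + 188939/183772 = -272459/2257 + 188939/183772 = -49643900025/414773404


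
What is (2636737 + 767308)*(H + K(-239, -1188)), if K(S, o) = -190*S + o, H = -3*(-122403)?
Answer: 1400529638395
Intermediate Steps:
H = 367209
K(S, o) = o - 190*S
(2636737 + 767308)*(H + K(-239, -1188)) = (2636737 + 767308)*(367209 + (-1188 - 190*(-239))) = 3404045*(367209 + (-1188 + 45410)) = 3404045*(367209 + 44222) = 3404045*411431 = 1400529638395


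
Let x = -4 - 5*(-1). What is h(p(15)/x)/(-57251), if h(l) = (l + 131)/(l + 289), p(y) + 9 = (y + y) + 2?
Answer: -77/8931156 ≈ -8.6215e-6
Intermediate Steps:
p(y) = -7 + 2*y (p(y) = -9 + ((y + y) + 2) = -9 + (2*y + 2) = -9 + (2 + 2*y) = -7 + 2*y)
x = 1 (x = -4 + 5 = 1)
h(l) = (131 + l)/(289 + l)
h(p(15)/x)/(-57251) = ((131 + (-7 + 2*15)/1)/(289 + (-7 + 2*15)/1))/(-57251) = ((131 + (-7 + 30)*1)/(289 + (-7 + 30)*1))*(-1/57251) = ((131 + 23*1)/(289 + 23*1))*(-1/57251) = ((131 + 23)/(289 + 23))*(-1/57251) = (154/312)*(-1/57251) = ((1/312)*154)*(-1/57251) = (77/156)*(-1/57251) = -77/8931156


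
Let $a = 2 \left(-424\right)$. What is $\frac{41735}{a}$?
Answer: $- \frac{41735}{848} \approx -49.216$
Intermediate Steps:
$a = -848$
$\frac{41735}{a} = \frac{41735}{-848} = 41735 \left(- \frac{1}{848}\right) = - \frac{41735}{848}$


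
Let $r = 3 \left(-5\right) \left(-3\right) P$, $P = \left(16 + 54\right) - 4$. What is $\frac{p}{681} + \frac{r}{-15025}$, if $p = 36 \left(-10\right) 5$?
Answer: $- \frac{1937838}{682135} \approx -2.8408$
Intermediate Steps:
$P = 66$ ($P = 70 - 4 = 66$)
$p = -1800$ ($p = \left(-360\right) 5 = -1800$)
$r = 2970$ ($r = 3 \left(-5\right) \left(-3\right) 66 = \left(-15\right) \left(-3\right) 66 = 45 \cdot 66 = 2970$)
$\frac{p}{681} + \frac{r}{-15025} = - \frac{1800}{681} + \frac{2970}{-15025} = \left(-1800\right) \frac{1}{681} + 2970 \left(- \frac{1}{15025}\right) = - \frac{600}{227} - \frac{594}{3005} = - \frac{1937838}{682135}$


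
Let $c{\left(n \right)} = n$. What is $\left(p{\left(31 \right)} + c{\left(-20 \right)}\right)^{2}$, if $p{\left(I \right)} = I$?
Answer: $121$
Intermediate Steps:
$\left(p{\left(31 \right)} + c{\left(-20 \right)}\right)^{2} = \left(31 - 20\right)^{2} = 11^{2} = 121$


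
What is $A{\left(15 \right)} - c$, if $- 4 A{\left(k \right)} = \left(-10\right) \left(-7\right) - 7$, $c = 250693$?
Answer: $- \frac{1002835}{4} \approx -2.5071 \cdot 10^{5}$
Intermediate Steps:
$A{\left(k \right)} = - \frac{63}{4}$ ($A{\left(k \right)} = - \frac{\left(-10\right) \left(-7\right) - 7}{4} = - \frac{70 - 7}{4} = \left(- \frac{1}{4}\right) 63 = - \frac{63}{4}$)
$A{\left(15 \right)} - c = - \frac{63}{4} - 250693 = - \frac{1002835}{4}$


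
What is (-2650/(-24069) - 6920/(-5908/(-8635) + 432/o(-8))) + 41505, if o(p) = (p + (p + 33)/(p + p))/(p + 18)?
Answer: 16543425797320195/398440416279 ≈ 41520.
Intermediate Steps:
o(p) = (p + (33 + p)/(2*p))/(18 + p) (o(p) = (p + (33 + p)/((2*p)))/(18 + p) = (p + (33 + p)*(1/(2*p)))/(18 + p) = (p + (33 + p)/(2*p))/(18 + p))
(-2650/(-24069) - 6920/(-5908/(-8635) + 432/o(-8))) + 41505 = (-2650/(-24069) - 6920/(-5908/(-8635) + 432/(((½)*(33 - 8 + 2*(-8)²)/(-8*(18 - 8)))))) + 41505 = (-2650*(-1/24069) - 6920/(-5908*(-1/8635) + 432/(((½)*(-⅛)*(33 - 8 + 2*64)/10)))) + 41505 = (2650/24069 - 6920/(5908/8635 + 432/(((½)*(-⅛)*(⅒)*(33 - 8 + 128))))) + 41505 = (2650/24069 - 6920/(5908/8635 + 432/(((½)*(-⅛)*(⅒)*153)))) + 41505 = (2650/24069 - 6920/(5908/8635 + 432/(-153/160))) + 41505 = (2650/24069 - 6920/(5908/8635 + 432*(-160/153))) + 41505 = (2650/24069 - 6920/(5908/8635 - 7680/17)) + 41505 = (2650/24069 - 6920/(-66216364/146795)) + 41505 = (2650/24069 - 6920*(-146795/66216364)) + 41505 = (2650/24069 + 253955350/16554091) + 41505 = 6156319660300/398440416279 + 41505 = 16543425797320195/398440416279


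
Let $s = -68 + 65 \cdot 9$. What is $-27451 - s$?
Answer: $-27968$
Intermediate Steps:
$s = 517$ ($s = -68 + 585 = 517$)
$-27451 - s = -27451 - 517 = -27968$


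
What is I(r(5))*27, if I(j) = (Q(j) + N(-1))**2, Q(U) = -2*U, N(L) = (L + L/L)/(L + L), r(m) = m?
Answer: 2700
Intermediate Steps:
N(L) = (1 + L)/(2*L) (N(L) = (L + 1)/((2*L)) = (1 + L)*(1/(2*L)) = (1 + L)/(2*L))
I(j) = 4*j**2 (I(j) = (-2*j + (1/2)*(1 - 1)/(-1))**2 = (-2*j + (1/2)*(-1)*0)**2 = (-2*j + 0)**2 = (-2*j)**2 = 4*j**2)
I(r(5))*27 = (4*5**2)*27 = (4*25)*27 = 100*27 = 2700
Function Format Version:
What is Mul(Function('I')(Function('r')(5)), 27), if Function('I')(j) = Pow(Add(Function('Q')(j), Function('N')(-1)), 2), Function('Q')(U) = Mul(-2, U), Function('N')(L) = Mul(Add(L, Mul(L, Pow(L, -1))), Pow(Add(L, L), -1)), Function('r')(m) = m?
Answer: 2700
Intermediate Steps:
Function('N')(L) = Mul(Rational(1, 2), Pow(L, -1), Add(1, L)) (Function('N')(L) = Mul(Add(L, 1), Pow(Mul(2, L), -1)) = Mul(Add(1, L), Mul(Rational(1, 2), Pow(L, -1))) = Mul(Rational(1, 2), Pow(L, -1), Add(1, L)))
Function('I')(j) = Mul(4, Pow(j, 2)) (Function('I')(j) = Pow(Add(Mul(-2, j), Mul(Rational(1, 2), Pow(-1, -1), Add(1, -1))), 2) = Pow(Add(Mul(-2, j), Mul(Rational(1, 2), -1, 0)), 2) = Pow(Add(Mul(-2, j), 0), 2) = Pow(Mul(-2, j), 2) = Mul(4, Pow(j, 2)))
Mul(Function('I')(Function('r')(5)), 27) = Mul(Mul(4, Pow(5, 2)), 27) = Mul(Mul(4, 25), 27) = Mul(100, 27) = 2700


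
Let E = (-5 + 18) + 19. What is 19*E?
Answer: 608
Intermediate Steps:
E = 32 (E = 13 + 19 = 32)
19*E = 19*32 = 608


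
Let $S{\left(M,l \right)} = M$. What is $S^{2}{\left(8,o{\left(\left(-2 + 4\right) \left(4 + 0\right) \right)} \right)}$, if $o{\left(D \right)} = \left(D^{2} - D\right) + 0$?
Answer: $64$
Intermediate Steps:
$o{\left(D \right)} = D^{2} - D$
$S^{2}{\left(8,o{\left(\left(-2 + 4\right) \left(4 + 0\right) \right)} \right)} = 8^{2} = 64$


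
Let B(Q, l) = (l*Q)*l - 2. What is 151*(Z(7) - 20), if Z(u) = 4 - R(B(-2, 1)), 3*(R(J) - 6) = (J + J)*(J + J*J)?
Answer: 1510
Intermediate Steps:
B(Q, l) = -2 + Q*l**2 (B(Q, l) = (Q*l)*l - 2 = Q*l**2 - 2 = -2 + Q*l**2)
R(J) = 6 + 2*J*(J + J**2)/3 (R(J) = 6 + ((J + J)*(J + J*J))/3 = 6 + ((2*J)*(J + J**2))/3 = 6 + (2*J*(J + J**2))/3 = 6 + 2*J*(J + J**2)/3)
Z(u) = 30 (Z(u) = 4 - (6 + 2*(-2 - 2*1**2)**2/3 + 2*(-2 - 2*1**2)**3/3) = 4 - (6 + 2*(-2 - 2*1)**2/3 + 2*(-2 - 2*1)**3/3) = 4 - (6 + 2*(-2 - 2)**2/3 + 2*(-2 - 2)**3/3) = 4 - (6 + (2/3)*(-4)**2 + (2/3)*(-4)**3) = 4 - (6 + (2/3)*16 + (2/3)*(-64)) = 4 - (6 + 32/3 - 128/3) = 4 - 1*(-26) = 4 + 26 = 30)
151*(Z(7) - 20) = 151*(30 - 20) = 151*10 = 1510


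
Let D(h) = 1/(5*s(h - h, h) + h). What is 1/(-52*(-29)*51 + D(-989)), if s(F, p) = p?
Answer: 5934/456372071 ≈ 1.3003e-5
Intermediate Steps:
D(h) = 1/(6*h) (D(h) = 1/(5*h + h) = 1/(6*h))
1/(-52*(-29)*51 + D(-989)) = 1/(-52*(-29)*51 + (⅙)/(-989)) = 1/(1508*51 + (⅙)*(-1/989)) = 1/(76908 - 1/5934) = 1/(456372071/5934) = 5934/456372071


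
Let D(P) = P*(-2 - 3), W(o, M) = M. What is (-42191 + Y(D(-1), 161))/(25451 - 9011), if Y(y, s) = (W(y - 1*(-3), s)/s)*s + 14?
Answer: -5252/2055 ≈ -2.5557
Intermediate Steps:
D(P) = -5*P (D(P) = P*(-5) = -5*P)
Y(y, s) = 14 + s (Y(y, s) = (s/s)*s + 14 = 1*s + 14 = s + 14 = 14 + s)
(-42191 + Y(D(-1), 161))/(25451 - 9011) = (-42191 + (14 + 161))/(25451 - 9011) = (-42191 + 175)/16440 = -42016*1/16440 = -5252/2055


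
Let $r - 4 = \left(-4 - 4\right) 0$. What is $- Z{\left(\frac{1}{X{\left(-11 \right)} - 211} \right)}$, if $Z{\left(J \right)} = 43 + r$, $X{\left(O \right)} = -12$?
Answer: $-47$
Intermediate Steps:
$r = 4$ ($r = 4 + \left(-4 - 4\right) 0 = 4 - 0 = 4 + 0 = 4$)
$Z{\left(J \right)} = 47$ ($Z{\left(J \right)} = 43 + 4 = 47$)
$- Z{\left(\frac{1}{X{\left(-11 \right)} - 211} \right)} = \left(-1\right) 47 = -47$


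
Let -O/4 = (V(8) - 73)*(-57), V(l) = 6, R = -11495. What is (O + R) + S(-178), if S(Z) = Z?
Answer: -26949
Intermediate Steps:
O = -15276 (O = -4*(6 - 73)*(-57) = -(-268)*(-57) = -4*3819 = -15276)
(O + R) + S(-178) = (-15276 - 11495) - 178 = -26771 - 178 = -26949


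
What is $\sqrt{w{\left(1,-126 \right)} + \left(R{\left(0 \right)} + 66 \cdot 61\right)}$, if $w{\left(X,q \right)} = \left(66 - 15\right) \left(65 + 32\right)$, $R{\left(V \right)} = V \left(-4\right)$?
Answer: $3 \sqrt{997} \approx 94.726$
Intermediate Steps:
$R{\left(V \right)} = - 4 V$
$w{\left(X,q \right)} = 4947$ ($w{\left(X,q \right)} = 51 \cdot 97 = 4947$)
$\sqrt{w{\left(1,-126 \right)} + \left(R{\left(0 \right)} + 66 \cdot 61\right)} = \sqrt{4947 + \left(\left(-4\right) 0 + 66 \cdot 61\right)} = \sqrt{4947 + \left(0 + 4026\right)} = \sqrt{4947 + 4026} = \sqrt{8973} = 3 \sqrt{997}$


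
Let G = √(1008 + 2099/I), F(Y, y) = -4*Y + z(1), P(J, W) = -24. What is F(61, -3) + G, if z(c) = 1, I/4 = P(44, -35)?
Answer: -243 + √568014/24 ≈ -211.60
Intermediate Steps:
I = -96 (I = 4*(-24) = -96)
F(Y, y) = 1 - 4*Y (F(Y, y) = -4*Y + 1 = 1 - 4*Y)
G = √568014/24 (G = √(1008 + 2099/(-96)) = √(1008 + 2099*(-1/96)) = √(1008 - 2099/96) = √(94669/96) = √568014/24 ≈ 31.403)
F(61, -3) + G = (1 - 4*61) + √568014/24 = (1 - 244) + √568014/24 = -243 + √568014/24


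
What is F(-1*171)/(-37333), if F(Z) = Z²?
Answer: -29241/37333 ≈ -0.78325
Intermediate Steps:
F(-1*171)/(-37333) = (-1*171)²/(-37333) = (-171)²*(-1/37333) = 29241*(-1/37333) = -29241/37333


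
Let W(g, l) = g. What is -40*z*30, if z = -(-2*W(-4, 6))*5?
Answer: 48000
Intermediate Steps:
z = -40 (z = -(-2*(-4))*5 = -8*5 = -1*40 = -40)
-40*z*30 = -40*(-40)*30 = 1600*30 = 48000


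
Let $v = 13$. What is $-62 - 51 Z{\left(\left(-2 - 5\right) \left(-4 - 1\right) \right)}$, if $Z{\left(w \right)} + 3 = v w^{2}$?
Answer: $-812084$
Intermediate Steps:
$Z{\left(w \right)} = -3 + 13 w^{2}$
$-62 - 51 Z{\left(\left(-2 - 5\right) \left(-4 - 1\right) \right)} = -62 - 51 \left(-3 + 13 \left(\left(-2 - 5\right) \left(-4 - 1\right)\right)^{2}\right) = -62 - 51 \left(-3 + 13 \left(\left(-7\right) \left(-5\right)\right)^{2}\right) = -62 - 51 \left(-3 + 13 \cdot 35^{2}\right) = -62 - 51 \left(-3 + 13 \cdot 1225\right) = -62 - 51 \left(-3 + 15925\right) = -62 - 812022 = -812084$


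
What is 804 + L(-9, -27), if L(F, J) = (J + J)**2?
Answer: 3720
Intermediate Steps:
L(F, J) = 4*J**2 (L(F, J) = (2*J)**2 = 4*J**2)
804 + L(-9, -27) = 804 + 4*(-27)**2 = 804 + 4*729 = 804 + 2916 = 3720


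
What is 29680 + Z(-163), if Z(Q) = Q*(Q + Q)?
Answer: 82818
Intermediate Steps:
Z(Q) = 2*Q² (Z(Q) = Q*(2*Q) = 2*Q²)
29680 + Z(-163) = 29680 + 2*(-163)² = 29680 + 2*26569 = 29680 + 53138 = 82818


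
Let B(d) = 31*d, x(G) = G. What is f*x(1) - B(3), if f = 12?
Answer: -81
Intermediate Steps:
f*x(1) - B(3) = 12*1 - 31*3 = 12 - 1*93 = 12 - 93 = -81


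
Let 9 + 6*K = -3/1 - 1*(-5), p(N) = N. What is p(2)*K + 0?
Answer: -7/3 ≈ -2.3333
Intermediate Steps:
K = -7/6 (K = -3/2 + (-3/1 - 1*(-5))/6 = -3/2 + (-3*1 + 5)/6 = -3/2 + (-3 + 5)/6 = -3/2 + (1/6)*2 = -3/2 + 1/3 = -7/6 ≈ -1.1667)
p(2)*K + 0 = 2*(-7/6) + 0 = -7/3 + 0 = -7/3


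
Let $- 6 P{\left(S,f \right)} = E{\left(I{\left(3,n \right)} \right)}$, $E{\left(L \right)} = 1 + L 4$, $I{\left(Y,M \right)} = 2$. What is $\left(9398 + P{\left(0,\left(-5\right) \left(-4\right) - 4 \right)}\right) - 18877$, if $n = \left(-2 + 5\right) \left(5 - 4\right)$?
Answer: $- \frac{18961}{2} \approx -9480.5$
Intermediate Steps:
$n = 3$ ($n = 3 \cdot 1 = 3$)
$E{\left(L \right)} = 1 + 4 L$
$P{\left(S,f \right)} = - \frac{3}{2}$ ($P{\left(S,f \right)} = - \frac{1 + 4 \cdot 2}{6} = - \frac{1 + 8}{6} = \left(- \frac{1}{6}\right) 9 = - \frac{3}{2}$)
$\left(9398 + P{\left(0,\left(-5\right) \left(-4\right) - 4 \right)}\right) - 18877 = \left(9398 - \frac{3}{2}\right) - 18877 = \frac{18793}{2} - 18877 = - \frac{18961}{2}$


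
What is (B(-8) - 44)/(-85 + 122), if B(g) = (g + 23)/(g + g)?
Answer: -719/592 ≈ -1.2145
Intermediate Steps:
B(g) = (23 + g)/(2*g) (B(g) = (23 + g)/((2*g)) = (23 + g)*(1/(2*g)) = (23 + g)/(2*g))
(B(-8) - 44)/(-85 + 122) = ((½)*(23 - 8)/(-8) - 44)/(-85 + 122) = ((½)*(-⅛)*15 - 44)/37 = (-15/16 - 44)*(1/37) = -719/16*1/37 = -719/592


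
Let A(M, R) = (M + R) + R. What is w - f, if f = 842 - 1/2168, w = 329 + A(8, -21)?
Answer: -1185895/2168 ≈ -547.00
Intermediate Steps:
A(M, R) = M + 2*R
w = 295 (w = 329 + (8 + 2*(-21)) = 329 + (8 - 42) = 329 - 34 = 295)
f = 1825455/2168 (f = 842 - 1*1/2168 = 842 - 1/2168 = 1825455/2168 ≈ 842.00)
w - f = 295 - 1*1825455/2168 = 295 - 1825455/2168 = -1185895/2168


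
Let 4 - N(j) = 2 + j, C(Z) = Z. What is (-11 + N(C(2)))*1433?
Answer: -15763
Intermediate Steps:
N(j) = 2 - j (N(j) = 4 - (2 + j) = 4 + (-2 - j) = 2 - j)
(-11 + N(C(2)))*1433 = (-11 + (2 - 1*2))*1433 = (-11 + (2 - 2))*1433 = (-11 + 0)*1433 = -11*1433 = -15763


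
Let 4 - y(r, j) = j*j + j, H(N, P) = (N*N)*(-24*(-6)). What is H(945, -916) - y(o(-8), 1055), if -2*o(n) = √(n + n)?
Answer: 129709676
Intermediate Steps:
o(n) = -√2*√n/2 (o(n) = -√(n + n)/2 = -√2*√n/2)
H(N, P) = 144*N² (H(N, P) = N²*144 = 144*N²)
y(r, j) = 4 - j - j² (y(r, j) = 4 - (j*j + j) = 4 - (j² + j) = 4 - (j + j²) = 4 + (-j - j²) = 4 - j - j²)
H(945, -916) - y(o(-8), 1055) = 144*945² - (4 - 1*1055 - 1*1055²) = 144*893025 - (4 - 1055 - 1*1113025) = 128595600 - (4 - 1055 - 1113025) = 128595600 - 1*(-1114076) = 128595600 + 1114076 = 129709676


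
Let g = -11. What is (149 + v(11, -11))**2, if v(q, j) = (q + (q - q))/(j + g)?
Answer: 88209/4 ≈ 22052.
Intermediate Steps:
v(q, j) = q/(-11 + j) (v(q, j) = (q + (q - q))/(j - 11) = (q + 0)/(-11 + j) = q/(-11 + j))
(149 + v(11, -11))**2 = (149 + 11/(-11 - 11))**2 = (149 + 11/(-22))**2 = (149 + 11*(-1/22))**2 = (149 - 1/2)**2 = (297/2)**2 = 88209/4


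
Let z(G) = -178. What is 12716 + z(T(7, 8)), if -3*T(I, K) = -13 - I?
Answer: 12538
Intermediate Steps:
T(I, K) = 13/3 + I/3 (T(I, K) = -(-13 - I)/3 = 13/3 + I/3)
12716 + z(T(7, 8)) = 12716 - 178 = 12538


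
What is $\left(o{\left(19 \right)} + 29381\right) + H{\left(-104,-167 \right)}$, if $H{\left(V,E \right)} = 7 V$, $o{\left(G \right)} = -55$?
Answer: $28598$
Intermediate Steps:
$\left(o{\left(19 \right)} + 29381\right) + H{\left(-104,-167 \right)} = \left(-55 + 29381\right) + 7 \left(-104\right) = 29326 - 728 = 28598$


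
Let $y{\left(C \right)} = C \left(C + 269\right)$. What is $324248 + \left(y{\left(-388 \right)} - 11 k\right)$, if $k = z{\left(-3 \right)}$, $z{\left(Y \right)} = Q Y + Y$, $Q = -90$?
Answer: $367483$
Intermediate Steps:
$z{\left(Y \right)} = - 89 Y$ ($z{\left(Y \right)} = - 90 Y + Y = - 89 Y$)
$k = 267$ ($k = \left(-89\right) \left(-3\right) = 267$)
$y{\left(C \right)} = C \left(269 + C\right)$
$324248 + \left(y{\left(-388 \right)} - 11 k\right) = 324248 - \left(2937 + 388 \left(269 - 388\right)\right) = 324248 - -43235 = 324248 + \left(46172 - 2937\right) = 324248 + 43235 = 367483$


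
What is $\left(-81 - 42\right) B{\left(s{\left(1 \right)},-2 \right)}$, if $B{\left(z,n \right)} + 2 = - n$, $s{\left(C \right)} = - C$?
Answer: $0$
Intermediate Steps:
$B{\left(z,n \right)} = -2 - n$
$\left(-81 - 42\right) B{\left(s{\left(1 \right)},-2 \right)} = \left(-81 - 42\right) \left(-2 - -2\right) = - 123 \left(-2 + 2\right) = \left(-123\right) 0 = 0$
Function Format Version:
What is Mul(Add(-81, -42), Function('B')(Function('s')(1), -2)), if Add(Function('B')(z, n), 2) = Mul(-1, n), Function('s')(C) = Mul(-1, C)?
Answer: 0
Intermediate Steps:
Function('B')(z, n) = Add(-2, Mul(-1, n))
Mul(Add(-81, -42), Function('B')(Function('s')(1), -2)) = Mul(Add(-81, -42), Add(-2, Mul(-1, -2))) = Mul(-123, Add(-2, 2)) = Mul(-123, 0) = 0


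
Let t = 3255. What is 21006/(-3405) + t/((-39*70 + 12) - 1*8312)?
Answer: -16185297/2503810 ≈ -6.4643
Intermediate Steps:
21006/(-3405) + t/((-39*70 + 12) - 1*8312) = 21006/(-3405) + 3255/((-39*70 + 12) - 1*8312) = 21006*(-1/3405) + 3255/((-2730 + 12) - 8312) = -7002/1135 + 3255/(-2718 - 8312) = -7002/1135 + 3255/(-11030) = -7002/1135 + 3255*(-1/11030) = -7002/1135 - 651/2206 = -16185297/2503810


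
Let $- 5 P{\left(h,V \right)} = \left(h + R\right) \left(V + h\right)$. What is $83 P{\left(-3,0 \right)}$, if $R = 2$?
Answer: $- \frac{249}{5} \approx -49.8$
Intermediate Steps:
$P{\left(h,V \right)} = - \frac{\left(2 + h\right) \left(V + h\right)}{5}$ ($P{\left(h,V \right)} = - \frac{\left(h + 2\right) \left(V + h\right)}{5} = - \frac{\left(2 + h\right) \left(V + h\right)}{5}$)
$83 P{\left(-3,0 \right)} = 83 \left(\left(- \frac{2}{5}\right) 0 - - \frac{6}{5} - \frac{\left(-3\right)^{2}}{5} - 0 \left(-3\right)\right) = 83 \left(0 + \frac{6}{5} - \frac{9}{5} + 0\right) = 83 \left(- \frac{3}{5}\right) = - \frac{249}{5}$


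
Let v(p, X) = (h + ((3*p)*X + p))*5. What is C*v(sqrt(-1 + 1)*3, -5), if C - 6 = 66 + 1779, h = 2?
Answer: 18510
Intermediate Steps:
v(p, X) = 10 + 5*p + 15*X*p (v(p, X) = (2 + ((3*p)*X + p))*5 = (2 + (3*X*p + p))*5 = (2 + (p + 3*X*p))*5 = (2 + p + 3*X*p)*5 = 10 + 5*p + 15*X*p)
C = 1851 (C = 6 + (66 + 1779) = 6 + 1845 = 1851)
C*v(sqrt(-1 + 1)*3, -5) = 1851*(10 + 5*(sqrt(-1 + 1)*3) + 15*(-5)*(sqrt(-1 + 1)*3)) = 1851*(10 + 5*(sqrt(0)*3) + 15*(-5)*(sqrt(0)*3)) = 1851*(10 + 5*(0*3) + 15*(-5)*(0*3)) = 1851*(10 + 5*0 + 15*(-5)*0) = 1851*(10 + 0 + 0) = 1851*10 = 18510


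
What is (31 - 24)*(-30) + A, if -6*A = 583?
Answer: -1843/6 ≈ -307.17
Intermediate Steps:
A = -583/6 (A = -⅙*583 = -583/6 ≈ -97.167)
(31 - 24)*(-30) + A = (31 - 24)*(-30) - 583/6 = 7*(-30) - 583/6 = -210 - 583/6 = -1843/6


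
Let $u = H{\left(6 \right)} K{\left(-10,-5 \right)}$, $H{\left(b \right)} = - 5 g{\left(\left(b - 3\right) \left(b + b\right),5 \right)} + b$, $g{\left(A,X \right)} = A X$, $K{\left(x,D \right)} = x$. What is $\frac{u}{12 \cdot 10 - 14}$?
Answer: $\frac{4470}{53} \approx 84.34$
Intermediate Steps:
$H{\left(b \right)} = b - 50 b \left(-3 + b\right)$ ($H{\left(b \right)} = - 5 \left(b - 3\right) \left(b + b\right) 5 + b = - 5 \left(-3 + b\right) 2 b 5 + b = - 5 \cdot 2 b \left(-3 + b\right) 5 + b = - 5 \cdot 10 b \left(-3 + b\right) + b = - 50 b \left(-3 + b\right) + b = b - 50 b \left(-3 + b\right)$)
$u = 8940$ ($u = 6 \left(151 - 300\right) \left(-10\right) = 6 \left(-149\right) \left(-10\right) = \left(-894\right) \left(-10\right) = 8940$)
$\frac{u}{12 \cdot 10 - 14} = \frac{8940}{12 \cdot 10 - 14} = \frac{8940}{120 - 14} = \frac{8940}{106} = 8940 \cdot \frac{1}{106} = \frac{4470}{53}$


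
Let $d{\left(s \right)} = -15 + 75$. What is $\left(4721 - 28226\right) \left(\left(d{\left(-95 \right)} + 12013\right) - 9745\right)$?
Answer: $-54719640$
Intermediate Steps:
$d{\left(s \right)} = 60$
$\left(4721 - 28226\right) \left(\left(d{\left(-95 \right)} + 12013\right) - 9745\right) = \left(4721 - 28226\right) \left(\left(60 + 12013\right) - 9745\right) = - 23505 \left(12073 - 9745\right) = \left(-23505\right) 2328 = -54719640$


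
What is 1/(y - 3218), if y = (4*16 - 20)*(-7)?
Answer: -1/3526 ≈ -0.00028361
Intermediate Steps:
y = -308 (y = (64 - 20)*(-7) = 44*(-7) = -308)
1/(y - 3218) = 1/(-308 - 3218) = 1/(-3526) = -1/3526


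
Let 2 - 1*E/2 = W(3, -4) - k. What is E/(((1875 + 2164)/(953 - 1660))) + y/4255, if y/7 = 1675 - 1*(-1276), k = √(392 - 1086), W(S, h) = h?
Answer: 6762029/2455135 - 202*I*√694/577 ≈ 2.7542 - 9.2226*I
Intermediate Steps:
k = I*√694 (k = √(-694) = I*√694 ≈ 26.344*I)
E = 12 + 2*I*√694 (E = 4 - 2*(-4 - I*√694) = 4 + (8 + 2*I*√694) = 12 + 2*I*√694 ≈ 12.0 + 52.688*I)
y = 20657 (y = 7*(1675 - 1*(-1276)) = 7*(1675 + 1276) = 7*2951 = 20657)
E/(((1875 + 2164)/(953 - 1660))) + y/4255 = (12 + 2*I*√694)/(((1875 + 2164)/(953 - 1660))) + 20657/4255 = (12 + 2*I*√694)/((4039/(-707))) + 20657*(1/4255) = (12 + 2*I*√694)/((4039*(-1/707))) + 20657/4255 = (12 + 2*I*√694)/(-577/101) + 20657/4255 = (12 + 2*I*√694)*(-101/577) + 20657/4255 = (-1212/577 - 202*I*√694/577) + 20657/4255 = 6762029/2455135 - 202*I*√694/577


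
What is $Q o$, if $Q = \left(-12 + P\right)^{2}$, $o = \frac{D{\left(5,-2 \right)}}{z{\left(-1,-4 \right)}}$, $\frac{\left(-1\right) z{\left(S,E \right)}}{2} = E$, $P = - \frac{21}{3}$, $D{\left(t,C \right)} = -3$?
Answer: $- \frac{1083}{8} \approx -135.38$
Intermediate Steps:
$P = -7$ ($P = \left(-21\right) \frac{1}{3} = -7$)
$z{\left(S,E \right)} = - 2 E$
$o = - \frac{3}{8}$ ($o = - \frac{3}{\left(-2\right) \left(-4\right)} = - \frac{3}{8} \approx -0.375$)
$Q = 361$ ($Q = \left(-12 - 7\right)^{2} = \left(-19\right)^{2} = 361$)
$Q o = 361 \left(- \frac{3}{8}\right) = - \frac{1083}{8}$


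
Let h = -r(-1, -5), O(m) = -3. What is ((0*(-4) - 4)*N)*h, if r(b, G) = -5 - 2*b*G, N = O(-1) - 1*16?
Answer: 1140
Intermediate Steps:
N = -19 (N = -3 - 1*16 = -3 - 16 = -19)
r(b, G) = -5 - 2*G*b
h = 15 (h = -(-5 - 2*(-5)*(-1)) = -(-5 - 10) = -1*(-15) = 15)
((0*(-4) - 4)*N)*h = ((0*(-4) - 4)*(-19))*15 = ((0 - 4)*(-19))*15 = -4*(-19)*15 = 76*15 = 1140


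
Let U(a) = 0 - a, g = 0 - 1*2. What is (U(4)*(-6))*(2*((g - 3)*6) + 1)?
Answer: -1416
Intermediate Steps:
g = -2 (g = 0 - 2 = -2)
U(a) = -a
(U(4)*(-6))*(2*((g - 3)*6) + 1) = (-1*4*(-6))*(2*((-2 - 3)*6) + 1) = (-4*(-6))*(2*(-5*6) + 1) = 24*(2*(-30) + 1) = 24*(-60 + 1) = 24*(-59) = -1416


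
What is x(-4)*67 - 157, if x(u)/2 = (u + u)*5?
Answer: -5517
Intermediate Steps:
x(u) = 20*u (x(u) = 2*((u + u)*5) = 2*((2*u)*5) = 2*(10*u) = 20*u)
x(-4)*67 - 157 = (20*(-4))*67 - 157 = -80*67 - 157 = -5360 - 157 = -5517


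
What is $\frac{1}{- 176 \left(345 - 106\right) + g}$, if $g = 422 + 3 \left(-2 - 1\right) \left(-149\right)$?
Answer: $- \frac{1}{40301} \approx -2.4813 \cdot 10^{-5}$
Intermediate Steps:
$g = 1763$ ($g = 422 + 3 \left(-3\right) \left(-149\right) = 422 - -1341 = 422 + 1341 = 1763$)
$\frac{1}{- 176 \left(345 - 106\right) + g} = \frac{1}{- 176 \left(345 - 106\right) + 1763} = \frac{1}{\left(-176\right) 239 + 1763} = \frac{1}{-42064 + 1763} = \frac{1}{-40301} = - \frac{1}{40301}$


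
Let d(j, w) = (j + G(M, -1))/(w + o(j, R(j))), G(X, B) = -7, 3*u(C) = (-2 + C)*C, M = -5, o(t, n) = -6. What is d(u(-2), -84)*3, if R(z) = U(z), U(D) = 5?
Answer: 13/90 ≈ 0.14444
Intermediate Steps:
R(z) = 5
u(C) = C*(-2 + C)/3 (u(C) = ((-2 + C)*C)/3 = (C*(-2 + C))/3 = C*(-2 + C)/3)
d(j, w) = (-7 + j)/(-6 + w) (d(j, w) = (j - 7)/(w - 6) = (-7 + j)/(-6 + w))
d(u(-2), -84)*3 = ((-7 + (⅓)*(-2)*(-2 - 2))/(-6 - 84))*3 = ((-7 + (⅓)*(-2)*(-4))/(-90))*3 = -(-7 + 8/3)/90*3 = -1/90*(-13/3)*3 = (13/270)*3 = 13/90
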